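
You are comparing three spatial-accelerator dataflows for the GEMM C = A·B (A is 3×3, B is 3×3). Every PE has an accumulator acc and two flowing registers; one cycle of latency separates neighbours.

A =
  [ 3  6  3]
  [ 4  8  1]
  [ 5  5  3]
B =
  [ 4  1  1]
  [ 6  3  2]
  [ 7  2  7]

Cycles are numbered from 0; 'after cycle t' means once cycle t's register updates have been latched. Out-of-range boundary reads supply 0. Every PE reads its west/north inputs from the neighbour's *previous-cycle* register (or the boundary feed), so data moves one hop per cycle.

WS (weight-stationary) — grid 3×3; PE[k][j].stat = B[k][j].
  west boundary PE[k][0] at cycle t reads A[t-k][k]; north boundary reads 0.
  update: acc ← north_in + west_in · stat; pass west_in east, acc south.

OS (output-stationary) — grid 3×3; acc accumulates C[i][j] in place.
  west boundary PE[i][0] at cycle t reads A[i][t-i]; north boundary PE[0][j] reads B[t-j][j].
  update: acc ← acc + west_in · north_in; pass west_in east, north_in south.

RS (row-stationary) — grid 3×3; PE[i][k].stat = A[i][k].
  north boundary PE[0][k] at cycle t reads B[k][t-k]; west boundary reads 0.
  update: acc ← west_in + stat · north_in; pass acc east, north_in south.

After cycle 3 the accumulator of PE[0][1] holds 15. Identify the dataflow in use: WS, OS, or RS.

dataflow = RS

WS [3×3] PE[0][1] across cycles:
  @0  [0,1]  acc 0  |  →0  ↓0
  @1  [0,1]  acc 3  |  →3  ↓3
  @2  [0,1]  acc 4  |  →4  ↓4
  @3  [0,1]  acc 5  |  →5  ↓5
OS [3×3] PE[0][1] across cycles:
  @0  [0,1]  acc 0  |  →0  ↓0
  @1  [0,1]  acc 3  |  →3  ↓1
  @2  [0,1]  acc 21  |  →6  ↓3
  @3  [0,1]  acc 27  |  →3  ↓2
RS [3×3] PE[0][1] across cycles:
  @0  [0,1]  acc 0  |  →0  ↓0
  @1  [0,1]  acc 48  |  →48  ↓6
  @2  [0,1]  acc 21  |  →21  ↓3
  @3  [0,1]  acc 15  |  →15  ↓2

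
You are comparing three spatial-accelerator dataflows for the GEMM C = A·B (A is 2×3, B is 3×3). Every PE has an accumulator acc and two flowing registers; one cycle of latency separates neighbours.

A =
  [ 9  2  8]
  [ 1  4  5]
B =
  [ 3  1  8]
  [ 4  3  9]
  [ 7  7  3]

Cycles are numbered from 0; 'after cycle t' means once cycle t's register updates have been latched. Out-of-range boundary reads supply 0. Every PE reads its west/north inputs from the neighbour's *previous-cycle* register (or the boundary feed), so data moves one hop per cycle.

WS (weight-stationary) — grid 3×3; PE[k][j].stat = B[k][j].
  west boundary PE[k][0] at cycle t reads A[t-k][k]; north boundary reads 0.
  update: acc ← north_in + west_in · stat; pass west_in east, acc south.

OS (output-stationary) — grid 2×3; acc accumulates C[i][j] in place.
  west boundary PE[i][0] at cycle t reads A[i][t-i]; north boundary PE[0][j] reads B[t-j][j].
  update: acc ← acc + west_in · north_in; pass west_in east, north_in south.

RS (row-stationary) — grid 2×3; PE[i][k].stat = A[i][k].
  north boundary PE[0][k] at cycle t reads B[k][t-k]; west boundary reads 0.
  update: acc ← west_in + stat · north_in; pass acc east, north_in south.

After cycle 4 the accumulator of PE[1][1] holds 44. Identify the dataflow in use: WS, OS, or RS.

— WS: 3×3; PE[1][1] trace:
  after 0 — PE[1][1] acc=0, pass-E 0, pass-S 0
  after 1 — PE[1][1] acc=0, pass-E 0, pass-S 0
  after 2 — PE[1][1] acc=15, pass-E 2, pass-S 15
  after 3 — PE[1][1] acc=13, pass-E 4, pass-S 13
  after 4 — PE[1][1] acc=0, pass-E 0, pass-S 0
— OS: 2×3; PE[1][1] trace:
  after 0 — PE[1][1] acc=0, pass-E 0, pass-S 0
  after 1 — PE[1][1] acc=0, pass-E 0, pass-S 0
  after 2 — PE[1][1] acc=1, pass-E 1, pass-S 1
  after 3 — PE[1][1] acc=13, pass-E 4, pass-S 3
  after 4 — PE[1][1] acc=48, pass-E 5, pass-S 7
— RS: 2×3; PE[1][1] trace:
  after 0 — PE[1][1] acc=0, pass-E 0, pass-S 0
  after 1 — PE[1][1] acc=0, pass-E 0, pass-S 0
  after 2 — PE[1][1] acc=19, pass-E 19, pass-S 4
  after 3 — PE[1][1] acc=13, pass-E 13, pass-S 3
  after 4 — PE[1][1] acc=44, pass-E 44, pass-S 9

dataflow = RS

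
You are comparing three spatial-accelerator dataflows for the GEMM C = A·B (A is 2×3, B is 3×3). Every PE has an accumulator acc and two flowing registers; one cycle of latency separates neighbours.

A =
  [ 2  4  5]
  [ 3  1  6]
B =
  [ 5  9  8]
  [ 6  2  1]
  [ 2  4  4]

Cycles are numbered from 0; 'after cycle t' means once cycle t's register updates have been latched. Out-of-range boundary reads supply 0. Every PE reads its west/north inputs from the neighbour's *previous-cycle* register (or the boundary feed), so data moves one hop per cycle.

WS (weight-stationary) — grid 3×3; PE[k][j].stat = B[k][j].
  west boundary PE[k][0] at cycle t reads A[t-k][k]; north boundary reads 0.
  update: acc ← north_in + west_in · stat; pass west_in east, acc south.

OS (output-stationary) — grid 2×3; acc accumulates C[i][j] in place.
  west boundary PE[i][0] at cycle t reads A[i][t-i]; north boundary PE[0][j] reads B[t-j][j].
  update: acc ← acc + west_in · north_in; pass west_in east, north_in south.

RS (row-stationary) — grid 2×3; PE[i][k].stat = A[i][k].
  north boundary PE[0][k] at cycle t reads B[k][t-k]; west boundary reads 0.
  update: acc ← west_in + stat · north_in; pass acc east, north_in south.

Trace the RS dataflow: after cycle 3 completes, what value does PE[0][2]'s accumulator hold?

PE[0][2].acc = 46

Tracing RS — 2×3 array, target PE[0][2]:
  [0] (0,1) acc=0 (h:0 v:0)
  [0] (0,2) acc=0 (h:0 v:0)
  [1] (0,1) acc=34 (h:34 v:6)
  [1] (0,2) acc=0 (h:0 v:0)
  [2] (0,1) acc=26 (h:26 v:2)
  [2] (0,2) acc=44 (h:44 v:2)
  [3] (0,1) acc=20 (h:20 v:1)
  [3] (0,2) acc=46 (h:46 v:4)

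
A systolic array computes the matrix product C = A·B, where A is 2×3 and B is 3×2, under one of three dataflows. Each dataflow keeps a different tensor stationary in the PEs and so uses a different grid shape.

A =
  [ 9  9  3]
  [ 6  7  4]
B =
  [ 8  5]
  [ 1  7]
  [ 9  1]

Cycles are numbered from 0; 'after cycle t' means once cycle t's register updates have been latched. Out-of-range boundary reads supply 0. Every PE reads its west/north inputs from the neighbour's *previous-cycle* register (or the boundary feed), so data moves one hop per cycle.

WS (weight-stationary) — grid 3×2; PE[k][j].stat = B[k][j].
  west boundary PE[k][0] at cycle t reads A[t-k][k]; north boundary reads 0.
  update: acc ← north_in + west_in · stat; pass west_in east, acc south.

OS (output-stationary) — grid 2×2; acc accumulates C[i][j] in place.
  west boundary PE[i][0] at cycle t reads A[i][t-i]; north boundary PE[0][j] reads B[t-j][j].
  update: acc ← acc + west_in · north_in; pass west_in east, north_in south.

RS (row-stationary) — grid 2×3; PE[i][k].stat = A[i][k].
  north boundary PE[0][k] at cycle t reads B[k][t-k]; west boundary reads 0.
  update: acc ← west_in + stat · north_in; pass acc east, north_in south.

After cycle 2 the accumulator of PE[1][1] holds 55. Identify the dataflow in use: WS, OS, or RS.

dataflow = RS

WS [3×2] PE[1][1] across cycles:
  cycle 0: PE[1][1] → acc 0, east 0, south 0
  cycle 1: PE[1][1] → acc 0, east 0, south 0
  cycle 2: PE[1][1] → acc 108, east 9, south 108
OS [2×2] PE[1][1] across cycles:
  cycle 0: PE[1][1] → acc 0, east 0, south 0
  cycle 1: PE[1][1] → acc 0, east 0, south 0
  cycle 2: PE[1][1] → acc 30, east 6, south 5
RS [2×3] PE[1][1] across cycles:
  cycle 0: PE[1][1] → acc 0, east 0, south 0
  cycle 1: PE[1][1] → acc 0, east 0, south 0
  cycle 2: PE[1][1] → acc 55, east 55, south 1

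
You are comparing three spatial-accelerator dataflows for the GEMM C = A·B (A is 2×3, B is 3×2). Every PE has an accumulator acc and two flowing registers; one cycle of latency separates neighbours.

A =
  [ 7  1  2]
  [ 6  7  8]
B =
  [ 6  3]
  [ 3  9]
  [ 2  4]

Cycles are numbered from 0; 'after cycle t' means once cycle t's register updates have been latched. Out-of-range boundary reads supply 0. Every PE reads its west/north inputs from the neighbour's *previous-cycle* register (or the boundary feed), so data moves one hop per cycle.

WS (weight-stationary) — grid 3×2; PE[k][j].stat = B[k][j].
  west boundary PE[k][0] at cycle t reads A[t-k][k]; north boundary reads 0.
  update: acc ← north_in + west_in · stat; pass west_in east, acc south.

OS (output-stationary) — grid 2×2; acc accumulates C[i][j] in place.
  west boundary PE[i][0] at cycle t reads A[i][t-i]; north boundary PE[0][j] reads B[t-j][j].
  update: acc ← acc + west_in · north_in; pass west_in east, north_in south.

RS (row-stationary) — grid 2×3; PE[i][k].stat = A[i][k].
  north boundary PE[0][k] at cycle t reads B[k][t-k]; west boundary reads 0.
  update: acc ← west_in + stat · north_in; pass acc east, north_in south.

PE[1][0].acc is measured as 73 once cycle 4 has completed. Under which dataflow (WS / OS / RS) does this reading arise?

WS [3×2] PE[1][0] across cycles:
  [0] (1,0) acc=0 (h:0 v:0)
  [1] (1,0) acc=45 (h:1 v:45)
  [2] (1,0) acc=57 (h:7 v:57)
  [3] (1,0) acc=0 (h:0 v:0)
  [4] (1,0) acc=0 (h:0 v:0)
OS [2×2] PE[1][0] across cycles:
  [0] (1,0) acc=0 (h:0 v:0)
  [1] (1,0) acc=36 (h:6 v:6)
  [2] (1,0) acc=57 (h:7 v:3)
  [3] (1,0) acc=73 (h:8 v:2)
  [4] (1,0) acc=73 (h:0 v:0)
RS [2×3] PE[1][0] across cycles:
  [0] (1,0) acc=0 (h:0 v:0)
  [1] (1,0) acc=36 (h:36 v:6)
  [2] (1,0) acc=18 (h:18 v:3)
  [3] (1,0) acc=0 (h:0 v:0)
  [4] (1,0) acc=0 (h:0 v:0)

dataflow = OS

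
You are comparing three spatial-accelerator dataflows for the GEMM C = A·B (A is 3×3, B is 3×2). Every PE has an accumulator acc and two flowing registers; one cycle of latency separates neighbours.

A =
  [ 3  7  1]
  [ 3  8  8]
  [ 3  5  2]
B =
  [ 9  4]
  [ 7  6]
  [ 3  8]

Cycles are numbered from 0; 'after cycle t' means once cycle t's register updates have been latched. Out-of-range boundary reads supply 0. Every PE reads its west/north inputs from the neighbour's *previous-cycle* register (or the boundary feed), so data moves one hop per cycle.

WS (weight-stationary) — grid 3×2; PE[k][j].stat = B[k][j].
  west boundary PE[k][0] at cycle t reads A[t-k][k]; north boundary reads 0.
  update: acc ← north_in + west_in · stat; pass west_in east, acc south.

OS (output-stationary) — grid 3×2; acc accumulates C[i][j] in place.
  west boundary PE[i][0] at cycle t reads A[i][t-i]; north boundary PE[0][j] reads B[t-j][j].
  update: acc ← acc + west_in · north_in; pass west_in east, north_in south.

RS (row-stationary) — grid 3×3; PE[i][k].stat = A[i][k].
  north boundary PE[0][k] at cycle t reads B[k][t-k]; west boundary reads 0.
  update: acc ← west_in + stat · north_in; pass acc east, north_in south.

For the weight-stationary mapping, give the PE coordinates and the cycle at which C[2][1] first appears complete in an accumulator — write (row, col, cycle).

WS: C[2][1] accumulates in PE[2][1]:
  after 0 — PE[2][1] acc=0, pass-E 0, pass-S 0
  after 1 — PE[2][1] acc=0, pass-E 0, pass-S 0
  after 2 — PE[2][1] acc=0, pass-E 0, pass-S 0
  after 3 — PE[2][1] acc=62, pass-E 1, pass-S 62
  after 4 — PE[2][1] acc=124, pass-E 8, pass-S 124
  after 5 — PE[2][1] acc=58, pass-E 2, pass-S 58

(row, col, cycle) = (2, 1, 5)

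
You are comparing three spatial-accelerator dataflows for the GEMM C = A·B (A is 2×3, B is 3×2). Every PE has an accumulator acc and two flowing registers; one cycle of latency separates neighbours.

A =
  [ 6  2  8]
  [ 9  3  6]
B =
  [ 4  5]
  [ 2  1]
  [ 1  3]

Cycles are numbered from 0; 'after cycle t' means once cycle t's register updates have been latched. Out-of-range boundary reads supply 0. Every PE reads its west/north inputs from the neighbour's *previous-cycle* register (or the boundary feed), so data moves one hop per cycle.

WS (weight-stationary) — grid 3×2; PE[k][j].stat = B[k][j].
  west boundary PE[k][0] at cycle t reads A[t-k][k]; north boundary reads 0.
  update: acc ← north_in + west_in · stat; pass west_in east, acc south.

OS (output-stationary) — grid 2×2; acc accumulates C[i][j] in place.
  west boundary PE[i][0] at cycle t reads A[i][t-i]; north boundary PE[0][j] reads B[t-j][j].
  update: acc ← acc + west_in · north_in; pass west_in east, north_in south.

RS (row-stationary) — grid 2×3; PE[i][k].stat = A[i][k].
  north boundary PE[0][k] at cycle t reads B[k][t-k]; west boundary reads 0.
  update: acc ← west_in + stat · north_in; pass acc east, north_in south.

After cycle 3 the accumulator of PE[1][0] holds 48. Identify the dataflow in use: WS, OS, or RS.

dataflow = OS

Under WS (3×2), PE[1][0]:
  @0  [1,0]  acc 0  |  →0  ↓0
  @1  [1,0]  acc 28  |  →2  ↓28
  @2  [1,0]  acc 42  |  →3  ↓42
  @3  [1,0]  acc 0  |  →0  ↓0
Under OS (2×2), PE[1][0]:
  @0  [1,0]  acc 0  |  →0  ↓0
  @1  [1,0]  acc 36  |  →9  ↓4
  @2  [1,0]  acc 42  |  →3  ↓2
  @3  [1,0]  acc 48  |  →6  ↓1
Under RS (2×3), PE[1][0]:
  @0  [1,0]  acc 0  |  →0  ↓0
  @1  [1,0]  acc 36  |  →36  ↓4
  @2  [1,0]  acc 45  |  →45  ↓5
  @3  [1,0]  acc 0  |  →0  ↓0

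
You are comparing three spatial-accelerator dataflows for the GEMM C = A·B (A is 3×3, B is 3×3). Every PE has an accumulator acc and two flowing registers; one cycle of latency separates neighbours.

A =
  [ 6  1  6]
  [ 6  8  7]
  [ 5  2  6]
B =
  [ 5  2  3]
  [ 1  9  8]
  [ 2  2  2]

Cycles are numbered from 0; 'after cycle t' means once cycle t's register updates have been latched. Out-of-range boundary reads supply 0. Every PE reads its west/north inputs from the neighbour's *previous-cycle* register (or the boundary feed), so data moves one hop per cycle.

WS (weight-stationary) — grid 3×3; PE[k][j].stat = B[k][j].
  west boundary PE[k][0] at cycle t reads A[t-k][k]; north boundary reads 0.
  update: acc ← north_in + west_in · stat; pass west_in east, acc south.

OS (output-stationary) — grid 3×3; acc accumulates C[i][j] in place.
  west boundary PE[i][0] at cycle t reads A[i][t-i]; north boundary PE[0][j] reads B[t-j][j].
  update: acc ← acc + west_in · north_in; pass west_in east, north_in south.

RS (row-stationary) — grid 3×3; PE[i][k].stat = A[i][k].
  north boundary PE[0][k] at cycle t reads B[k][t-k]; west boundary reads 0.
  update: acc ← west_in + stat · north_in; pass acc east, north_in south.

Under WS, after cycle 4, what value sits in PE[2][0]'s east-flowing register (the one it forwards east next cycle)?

WS (3×3). Following PE[2][0] plus its west/north inputs:
  c0 r1c0: 0 / 0 / 0
  c0 r2c0: 0 / 0 / 0
  c1 r1c0: 31 / 1 / 31
  c1 r2c0: 0 / 0 / 0
  c2 r1c0: 38 / 8 / 38
  c2 r2c0: 43 / 6 / 43
  c3 r1c0: 27 / 2 / 27
  c3 r2c0: 52 / 7 / 52
  c4 r1c0: 0 / 0 / 0
  c4 r2c0: 39 / 6 / 39

register = 6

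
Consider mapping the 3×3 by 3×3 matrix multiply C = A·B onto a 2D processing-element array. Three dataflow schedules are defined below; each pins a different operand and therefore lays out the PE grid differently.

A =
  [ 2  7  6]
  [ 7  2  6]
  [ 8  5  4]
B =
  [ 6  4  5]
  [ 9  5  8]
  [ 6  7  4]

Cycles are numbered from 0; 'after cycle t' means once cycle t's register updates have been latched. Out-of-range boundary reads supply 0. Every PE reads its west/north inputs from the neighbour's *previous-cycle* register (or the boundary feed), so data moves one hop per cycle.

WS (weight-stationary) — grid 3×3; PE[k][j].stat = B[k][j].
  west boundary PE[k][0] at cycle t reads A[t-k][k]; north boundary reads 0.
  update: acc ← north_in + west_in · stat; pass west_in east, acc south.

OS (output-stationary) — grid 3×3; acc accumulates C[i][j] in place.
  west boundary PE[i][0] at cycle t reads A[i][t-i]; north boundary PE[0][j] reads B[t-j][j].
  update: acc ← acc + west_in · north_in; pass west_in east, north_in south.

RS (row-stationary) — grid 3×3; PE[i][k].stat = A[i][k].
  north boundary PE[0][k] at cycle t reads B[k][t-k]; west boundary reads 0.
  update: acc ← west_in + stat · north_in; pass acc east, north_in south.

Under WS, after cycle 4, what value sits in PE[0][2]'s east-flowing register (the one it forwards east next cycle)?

Tracing WS — 3×3 array, target PE[0][2]:
  @0  [0,1]  acc 0  |  →0  ↓0
  @0  [0,2]  acc 0  |  →0  ↓0
  @1  [0,1]  acc 8  |  →2  ↓8
  @1  [0,2]  acc 0  |  →0  ↓0
  @2  [0,1]  acc 28  |  →7  ↓28
  @2  [0,2]  acc 10  |  →2  ↓10
  @3  [0,1]  acc 32  |  →8  ↓32
  @3  [0,2]  acc 35  |  →7  ↓35
  @4  [0,1]  acc 0  |  →0  ↓0
  @4  [0,2]  acc 40  |  →8  ↓40

register = 8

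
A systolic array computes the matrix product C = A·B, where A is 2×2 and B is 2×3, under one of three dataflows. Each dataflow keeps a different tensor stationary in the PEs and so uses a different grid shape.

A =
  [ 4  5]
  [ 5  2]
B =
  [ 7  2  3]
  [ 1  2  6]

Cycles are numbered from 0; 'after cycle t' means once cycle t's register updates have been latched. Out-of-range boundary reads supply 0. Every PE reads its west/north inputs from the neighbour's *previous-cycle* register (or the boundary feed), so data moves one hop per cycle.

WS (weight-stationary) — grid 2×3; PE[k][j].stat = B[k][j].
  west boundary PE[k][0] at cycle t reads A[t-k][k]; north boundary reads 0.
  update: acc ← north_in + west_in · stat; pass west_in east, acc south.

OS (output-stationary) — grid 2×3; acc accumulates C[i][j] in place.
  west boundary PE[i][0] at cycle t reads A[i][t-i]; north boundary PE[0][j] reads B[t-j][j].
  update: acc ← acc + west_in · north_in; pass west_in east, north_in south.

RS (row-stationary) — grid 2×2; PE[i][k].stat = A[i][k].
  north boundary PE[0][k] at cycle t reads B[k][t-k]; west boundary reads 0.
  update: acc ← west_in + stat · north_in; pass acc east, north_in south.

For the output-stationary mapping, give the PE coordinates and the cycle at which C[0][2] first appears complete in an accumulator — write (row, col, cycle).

OS — PE[0][2] is where C[0][2] collects:
  cycle 0: PE[0][2] → acc 0, east 0, south 0
  cycle 1: PE[0][2] → acc 0, east 0, south 0
  cycle 2: PE[0][2] → acc 12, east 4, south 3
  cycle 3: PE[0][2] → acc 42, east 5, south 6

(row, col, cycle) = (0, 2, 3)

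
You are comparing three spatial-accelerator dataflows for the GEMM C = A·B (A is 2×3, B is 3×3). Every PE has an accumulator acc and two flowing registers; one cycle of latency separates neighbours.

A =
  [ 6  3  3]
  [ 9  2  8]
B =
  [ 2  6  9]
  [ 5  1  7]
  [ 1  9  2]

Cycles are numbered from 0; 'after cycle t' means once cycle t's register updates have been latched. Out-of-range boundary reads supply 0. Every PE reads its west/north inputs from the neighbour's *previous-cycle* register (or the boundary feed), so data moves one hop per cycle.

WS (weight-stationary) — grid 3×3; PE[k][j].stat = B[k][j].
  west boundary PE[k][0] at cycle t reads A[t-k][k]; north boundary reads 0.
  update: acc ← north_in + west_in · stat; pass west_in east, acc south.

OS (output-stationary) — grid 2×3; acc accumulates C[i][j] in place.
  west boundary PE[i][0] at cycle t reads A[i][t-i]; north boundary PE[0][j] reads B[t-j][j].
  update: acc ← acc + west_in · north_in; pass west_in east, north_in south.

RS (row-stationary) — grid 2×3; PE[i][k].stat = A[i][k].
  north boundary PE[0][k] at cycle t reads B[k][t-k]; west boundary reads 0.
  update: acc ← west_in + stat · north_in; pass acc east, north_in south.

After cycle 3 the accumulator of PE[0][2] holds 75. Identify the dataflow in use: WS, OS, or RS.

dataflow = OS

Under WS (3×3), PE[0][2]:
  after 0 — PE[0][2] acc=0, pass-E 0, pass-S 0
  after 1 — PE[0][2] acc=0, pass-E 0, pass-S 0
  after 2 — PE[0][2] acc=54, pass-E 6, pass-S 54
  after 3 — PE[0][2] acc=81, pass-E 9, pass-S 81
Under OS (2×3), PE[0][2]:
  after 0 — PE[0][2] acc=0, pass-E 0, pass-S 0
  after 1 — PE[0][2] acc=0, pass-E 0, pass-S 0
  after 2 — PE[0][2] acc=54, pass-E 6, pass-S 9
  after 3 — PE[0][2] acc=75, pass-E 3, pass-S 7
Under RS (2×3), PE[0][2]:
  after 0 — PE[0][2] acc=0, pass-E 0, pass-S 0
  after 1 — PE[0][2] acc=0, pass-E 0, pass-S 0
  after 2 — PE[0][2] acc=30, pass-E 30, pass-S 1
  after 3 — PE[0][2] acc=66, pass-E 66, pass-S 9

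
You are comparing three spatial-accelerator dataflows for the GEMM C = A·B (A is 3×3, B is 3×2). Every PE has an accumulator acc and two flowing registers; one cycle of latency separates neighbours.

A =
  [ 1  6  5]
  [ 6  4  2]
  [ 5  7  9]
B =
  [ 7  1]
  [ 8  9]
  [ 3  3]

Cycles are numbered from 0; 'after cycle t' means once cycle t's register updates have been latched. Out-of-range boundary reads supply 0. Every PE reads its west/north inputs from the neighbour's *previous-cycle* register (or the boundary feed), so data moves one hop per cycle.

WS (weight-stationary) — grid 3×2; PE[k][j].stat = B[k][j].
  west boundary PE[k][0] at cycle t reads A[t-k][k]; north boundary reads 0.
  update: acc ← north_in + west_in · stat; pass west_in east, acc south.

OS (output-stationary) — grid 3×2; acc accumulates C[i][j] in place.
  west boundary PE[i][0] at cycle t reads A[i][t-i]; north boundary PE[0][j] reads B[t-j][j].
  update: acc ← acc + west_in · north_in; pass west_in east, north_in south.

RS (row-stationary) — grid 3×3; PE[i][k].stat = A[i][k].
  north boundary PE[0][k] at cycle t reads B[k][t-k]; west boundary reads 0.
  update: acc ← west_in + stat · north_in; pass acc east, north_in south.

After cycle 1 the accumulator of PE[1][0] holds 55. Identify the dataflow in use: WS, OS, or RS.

dataflow = WS

WS (3×2 grid), PE[1][0]:
  t=0 PE[1][0]: acc=0 h=0 v=0
  t=1 PE[1][0]: acc=55 h=6 v=55
OS (3×2 grid), PE[1][0]:
  t=0 PE[1][0]: acc=0 h=0 v=0
  t=1 PE[1][0]: acc=42 h=6 v=7
RS (3×3 grid), PE[1][0]:
  t=0 PE[1][0]: acc=0 h=0 v=0
  t=1 PE[1][0]: acc=42 h=42 v=7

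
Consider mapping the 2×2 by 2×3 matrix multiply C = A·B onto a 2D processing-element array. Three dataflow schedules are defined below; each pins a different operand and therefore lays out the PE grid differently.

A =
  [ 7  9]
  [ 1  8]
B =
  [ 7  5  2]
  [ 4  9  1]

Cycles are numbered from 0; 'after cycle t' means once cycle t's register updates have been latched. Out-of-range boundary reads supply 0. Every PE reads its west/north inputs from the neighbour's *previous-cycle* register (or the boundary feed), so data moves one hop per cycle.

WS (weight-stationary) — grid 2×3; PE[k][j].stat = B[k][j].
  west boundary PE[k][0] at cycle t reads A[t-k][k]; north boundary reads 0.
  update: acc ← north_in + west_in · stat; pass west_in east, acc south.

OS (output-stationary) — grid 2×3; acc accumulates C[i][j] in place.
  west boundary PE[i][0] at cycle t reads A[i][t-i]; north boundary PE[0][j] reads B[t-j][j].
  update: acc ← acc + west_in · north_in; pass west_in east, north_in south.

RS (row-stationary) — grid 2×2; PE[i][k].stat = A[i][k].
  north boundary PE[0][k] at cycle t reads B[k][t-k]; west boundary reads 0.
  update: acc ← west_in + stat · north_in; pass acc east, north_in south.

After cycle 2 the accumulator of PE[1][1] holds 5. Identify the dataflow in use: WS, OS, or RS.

dataflow = OS

Under WS (2×3), PE[1][1]:
  [0] (1,1) acc=0 (h:0 v:0)
  [1] (1,1) acc=0 (h:0 v:0)
  [2] (1,1) acc=116 (h:9 v:116)
Under OS (2×3), PE[1][1]:
  [0] (1,1) acc=0 (h:0 v:0)
  [1] (1,1) acc=0 (h:0 v:0)
  [2] (1,1) acc=5 (h:1 v:5)
Under RS (2×2), PE[1][1]:
  [0] (1,1) acc=0 (h:0 v:0)
  [1] (1,1) acc=0 (h:0 v:0)
  [2] (1,1) acc=39 (h:39 v:4)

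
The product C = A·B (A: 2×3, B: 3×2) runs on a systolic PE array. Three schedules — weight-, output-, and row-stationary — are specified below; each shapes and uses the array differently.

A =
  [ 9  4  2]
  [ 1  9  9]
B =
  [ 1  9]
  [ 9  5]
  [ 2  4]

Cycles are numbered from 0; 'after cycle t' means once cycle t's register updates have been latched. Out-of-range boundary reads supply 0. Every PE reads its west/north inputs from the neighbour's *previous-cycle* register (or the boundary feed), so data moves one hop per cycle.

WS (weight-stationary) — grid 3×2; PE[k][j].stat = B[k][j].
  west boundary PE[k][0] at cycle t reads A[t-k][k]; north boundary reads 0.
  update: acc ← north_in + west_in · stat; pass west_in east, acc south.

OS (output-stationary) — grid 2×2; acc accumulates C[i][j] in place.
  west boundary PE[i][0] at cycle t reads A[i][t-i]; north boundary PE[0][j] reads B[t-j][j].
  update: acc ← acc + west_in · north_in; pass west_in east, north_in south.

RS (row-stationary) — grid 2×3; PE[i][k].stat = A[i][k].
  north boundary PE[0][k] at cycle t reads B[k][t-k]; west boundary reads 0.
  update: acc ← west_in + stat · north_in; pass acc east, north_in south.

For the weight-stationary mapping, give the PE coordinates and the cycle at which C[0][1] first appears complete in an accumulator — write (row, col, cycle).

WS — PE[2][1] is where C[0][1] collects:
  [0] (2,1) acc=0 (h:0 v:0)
  [1] (2,1) acc=0 (h:0 v:0)
  [2] (2,1) acc=0 (h:0 v:0)
  [3] (2,1) acc=109 (h:2 v:109)

(row, col, cycle) = (2, 1, 3)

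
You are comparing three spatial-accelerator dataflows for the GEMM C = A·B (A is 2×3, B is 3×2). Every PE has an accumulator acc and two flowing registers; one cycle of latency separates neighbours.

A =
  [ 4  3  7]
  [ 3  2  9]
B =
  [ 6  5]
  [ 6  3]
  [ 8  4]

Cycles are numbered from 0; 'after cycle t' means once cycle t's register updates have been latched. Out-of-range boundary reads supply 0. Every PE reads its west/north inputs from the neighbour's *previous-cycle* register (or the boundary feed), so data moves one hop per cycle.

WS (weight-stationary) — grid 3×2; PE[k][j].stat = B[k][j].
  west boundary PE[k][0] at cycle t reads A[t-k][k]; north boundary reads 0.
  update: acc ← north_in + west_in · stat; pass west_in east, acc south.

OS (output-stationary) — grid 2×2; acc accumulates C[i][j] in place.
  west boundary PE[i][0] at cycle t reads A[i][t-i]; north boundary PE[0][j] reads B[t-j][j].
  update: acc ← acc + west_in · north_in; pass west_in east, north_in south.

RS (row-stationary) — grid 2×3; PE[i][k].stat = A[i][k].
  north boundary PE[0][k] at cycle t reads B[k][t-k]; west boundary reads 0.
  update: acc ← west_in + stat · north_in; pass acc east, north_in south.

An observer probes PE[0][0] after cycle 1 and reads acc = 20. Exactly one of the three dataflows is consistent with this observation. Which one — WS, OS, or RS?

dataflow = RS

— WS: 3×2; PE[0][0] trace:
  0: (0,0).acc=24  regs=<4,24>
  1: (0,0).acc=18  regs=<3,18>
— OS: 2×2; PE[0][0] trace:
  0: (0,0).acc=24  regs=<4,6>
  1: (0,0).acc=42  regs=<3,6>
— RS: 2×3; PE[0][0] trace:
  0: (0,0).acc=24  regs=<24,6>
  1: (0,0).acc=20  regs=<20,5>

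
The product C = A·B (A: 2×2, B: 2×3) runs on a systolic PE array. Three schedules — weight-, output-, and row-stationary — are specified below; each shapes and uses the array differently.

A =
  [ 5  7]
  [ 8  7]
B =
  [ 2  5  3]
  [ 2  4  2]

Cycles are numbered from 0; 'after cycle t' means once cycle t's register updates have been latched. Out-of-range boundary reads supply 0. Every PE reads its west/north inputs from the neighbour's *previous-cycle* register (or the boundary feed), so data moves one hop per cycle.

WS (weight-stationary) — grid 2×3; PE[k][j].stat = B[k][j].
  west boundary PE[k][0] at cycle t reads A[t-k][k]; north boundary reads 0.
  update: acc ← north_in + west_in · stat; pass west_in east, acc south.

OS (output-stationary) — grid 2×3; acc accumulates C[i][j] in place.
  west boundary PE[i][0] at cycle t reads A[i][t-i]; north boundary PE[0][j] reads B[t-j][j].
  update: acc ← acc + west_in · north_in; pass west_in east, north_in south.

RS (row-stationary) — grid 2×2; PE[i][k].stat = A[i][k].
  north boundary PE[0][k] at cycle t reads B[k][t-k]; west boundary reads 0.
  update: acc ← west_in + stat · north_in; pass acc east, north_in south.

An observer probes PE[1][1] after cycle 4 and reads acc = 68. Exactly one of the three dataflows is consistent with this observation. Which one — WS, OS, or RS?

— WS: 2×3; PE[1][1] trace:
  c0 r1c1: 0 / 0 / 0
  c1 r1c1: 0 / 0 / 0
  c2 r1c1: 53 / 7 / 53
  c3 r1c1: 68 / 7 / 68
  c4 r1c1: 0 / 0 / 0
— OS: 2×3; PE[1][1] trace:
  c0 r1c1: 0 / 0 / 0
  c1 r1c1: 0 / 0 / 0
  c2 r1c1: 40 / 8 / 5
  c3 r1c1: 68 / 7 / 4
  c4 r1c1: 68 / 0 / 0
— RS: 2×2; PE[1][1] trace:
  c0 r1c1: 0 / 0 / 0
  c1 r1c1: 0 / 0 / 0
  c2 r1c1: 30 / 30 / 2
  c3 r1c1: 68 / 68 / 4
  c4 r1c1: 38 / 38 / 2

dataflow = OS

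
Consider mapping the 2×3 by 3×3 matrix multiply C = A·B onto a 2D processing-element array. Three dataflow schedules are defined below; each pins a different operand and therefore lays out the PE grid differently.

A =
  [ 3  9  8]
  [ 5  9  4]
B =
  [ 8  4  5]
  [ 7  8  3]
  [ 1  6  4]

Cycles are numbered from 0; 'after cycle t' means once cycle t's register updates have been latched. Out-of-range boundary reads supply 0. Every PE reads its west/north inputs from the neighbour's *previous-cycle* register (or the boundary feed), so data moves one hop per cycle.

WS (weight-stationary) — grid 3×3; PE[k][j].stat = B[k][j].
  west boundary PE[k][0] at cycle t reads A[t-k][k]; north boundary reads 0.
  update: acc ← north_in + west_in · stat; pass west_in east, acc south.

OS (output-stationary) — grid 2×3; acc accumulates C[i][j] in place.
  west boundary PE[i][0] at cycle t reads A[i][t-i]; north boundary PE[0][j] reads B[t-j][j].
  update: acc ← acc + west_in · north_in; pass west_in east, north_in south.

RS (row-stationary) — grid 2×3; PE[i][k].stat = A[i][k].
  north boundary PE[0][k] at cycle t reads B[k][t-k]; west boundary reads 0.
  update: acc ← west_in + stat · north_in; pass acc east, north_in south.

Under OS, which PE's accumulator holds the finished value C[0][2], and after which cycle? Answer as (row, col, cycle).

OS — PE[0][2] is where C[0][2] collects:
  step 0 · PE0,2: acc=0; fwd→0 fwd↓0
  step 1 · PE0,2: acc=0; fwd→0 fwd↓0
  step 2 · PE0,2: acc=15; fwd→3 fwd↓5
  step 3 · PE0,2: acc=42; fwd→9 fwd↓3
  step 4 · PE0,2: acc=74; fwd→8 fwd↓4

(row, col, cycle) = (0, 2, 4)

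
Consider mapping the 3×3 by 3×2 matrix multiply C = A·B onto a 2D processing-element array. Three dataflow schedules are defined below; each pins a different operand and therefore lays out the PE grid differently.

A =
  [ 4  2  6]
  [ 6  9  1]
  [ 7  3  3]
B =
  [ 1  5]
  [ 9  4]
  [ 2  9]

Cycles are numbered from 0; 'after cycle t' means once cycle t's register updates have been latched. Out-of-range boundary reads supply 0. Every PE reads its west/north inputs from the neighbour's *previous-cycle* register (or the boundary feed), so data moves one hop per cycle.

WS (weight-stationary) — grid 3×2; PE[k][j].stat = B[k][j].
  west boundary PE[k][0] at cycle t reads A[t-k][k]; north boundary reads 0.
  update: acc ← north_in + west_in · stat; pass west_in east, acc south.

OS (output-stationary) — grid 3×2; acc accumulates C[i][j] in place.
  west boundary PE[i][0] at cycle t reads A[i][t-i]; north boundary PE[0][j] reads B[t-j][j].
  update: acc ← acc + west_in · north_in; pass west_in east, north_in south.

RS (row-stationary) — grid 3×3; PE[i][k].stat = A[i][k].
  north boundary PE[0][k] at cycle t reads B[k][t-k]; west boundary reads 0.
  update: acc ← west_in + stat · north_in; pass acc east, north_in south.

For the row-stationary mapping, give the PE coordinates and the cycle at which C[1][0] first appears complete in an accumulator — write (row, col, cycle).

RS: C[1][0] accumulates in PE[1][2]:
  t=0 PE[1][2]: acc=0 h=0 v=0
  t=1 PE[1][2]: acc=0 h=0 v=0
  t=2 PE[1][2]: acc=0 h=0 v=0
  t=3 PE[1][2]: acc=89 h=89 v=2

(row, col, cycle) = (1, 2, 3)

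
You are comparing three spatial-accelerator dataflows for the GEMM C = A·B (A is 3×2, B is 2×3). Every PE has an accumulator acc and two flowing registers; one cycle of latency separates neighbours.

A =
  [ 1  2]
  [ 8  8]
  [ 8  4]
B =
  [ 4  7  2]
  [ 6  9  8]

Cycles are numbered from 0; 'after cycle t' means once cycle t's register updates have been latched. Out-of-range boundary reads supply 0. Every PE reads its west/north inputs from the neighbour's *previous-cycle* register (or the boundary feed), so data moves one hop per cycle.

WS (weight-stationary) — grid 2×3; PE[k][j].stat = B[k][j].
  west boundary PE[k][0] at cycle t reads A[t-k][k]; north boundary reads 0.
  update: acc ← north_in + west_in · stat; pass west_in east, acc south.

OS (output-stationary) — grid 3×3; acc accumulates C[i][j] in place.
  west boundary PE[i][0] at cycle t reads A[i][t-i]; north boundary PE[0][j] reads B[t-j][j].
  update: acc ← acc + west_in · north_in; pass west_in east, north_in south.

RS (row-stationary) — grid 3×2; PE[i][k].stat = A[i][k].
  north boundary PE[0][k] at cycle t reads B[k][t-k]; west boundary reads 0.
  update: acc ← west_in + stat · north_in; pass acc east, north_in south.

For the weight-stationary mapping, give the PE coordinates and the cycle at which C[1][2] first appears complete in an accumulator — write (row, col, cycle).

WS — PE[1][2] is where C[1][2] collects:
  t=0 PE[1][2]: acc=0 h=0 v=0
  t=1 PE[1][2]: acc=0 h=0 v=0
  t=2 PE[1][2]: acc=0 h=0 v=0
  t=3 PE[1][2]: acc=18 h=2 v=18
  t=4 PE[1][2]: acc=80 h=8 v=80

(row, col, cycle) = (1, 2, 4)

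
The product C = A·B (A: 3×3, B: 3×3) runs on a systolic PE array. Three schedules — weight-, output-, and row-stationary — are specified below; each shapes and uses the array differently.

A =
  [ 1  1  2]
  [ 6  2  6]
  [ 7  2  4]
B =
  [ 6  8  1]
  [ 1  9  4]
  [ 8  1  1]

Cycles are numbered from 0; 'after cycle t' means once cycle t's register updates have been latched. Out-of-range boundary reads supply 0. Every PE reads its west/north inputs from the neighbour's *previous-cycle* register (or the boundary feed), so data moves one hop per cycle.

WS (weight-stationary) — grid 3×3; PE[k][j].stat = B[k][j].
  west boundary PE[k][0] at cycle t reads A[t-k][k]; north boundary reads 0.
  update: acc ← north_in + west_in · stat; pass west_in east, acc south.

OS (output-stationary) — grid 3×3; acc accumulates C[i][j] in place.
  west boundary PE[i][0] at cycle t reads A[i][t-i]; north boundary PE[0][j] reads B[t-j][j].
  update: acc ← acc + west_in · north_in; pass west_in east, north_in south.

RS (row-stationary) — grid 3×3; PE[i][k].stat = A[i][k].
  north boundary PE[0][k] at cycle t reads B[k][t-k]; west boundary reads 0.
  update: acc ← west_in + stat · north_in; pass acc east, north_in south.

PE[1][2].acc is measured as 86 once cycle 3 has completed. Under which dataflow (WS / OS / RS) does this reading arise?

WS (3×3 grid), PE[1][2]:
  @0  [1,2]  acc 0  |  →0  ↓0
  @1  [1,2]  acc 0  |  →0  ↓0
  @2  [1,2]  acc 0  |  →0  ↓0
  @3  [1,2]  acc 5  |  →1  ↓5
OS (3×3 grid), PE[1][2]:
  @0  [1,2]  acc 0  |  →0  ↓0
  @1  [1,2]  acc 0  |  →0  ↓0
  @2  [1,2]  acc 0  |  →0  ↓0
  @3  [1,2]  acc 6  |  →6  ↓1
RS (3×3 grid), PE[1][2]:
  @0  [1,2]  acc 0  |  →0  ↓0
  @1  [1,2]  acc 0  |  →0  ↓0
  @2  [1,2]  acc 0  |  →0  ↓0
  @3  [1,2]  acc 86  |  →86  ↓8

dataflow = RS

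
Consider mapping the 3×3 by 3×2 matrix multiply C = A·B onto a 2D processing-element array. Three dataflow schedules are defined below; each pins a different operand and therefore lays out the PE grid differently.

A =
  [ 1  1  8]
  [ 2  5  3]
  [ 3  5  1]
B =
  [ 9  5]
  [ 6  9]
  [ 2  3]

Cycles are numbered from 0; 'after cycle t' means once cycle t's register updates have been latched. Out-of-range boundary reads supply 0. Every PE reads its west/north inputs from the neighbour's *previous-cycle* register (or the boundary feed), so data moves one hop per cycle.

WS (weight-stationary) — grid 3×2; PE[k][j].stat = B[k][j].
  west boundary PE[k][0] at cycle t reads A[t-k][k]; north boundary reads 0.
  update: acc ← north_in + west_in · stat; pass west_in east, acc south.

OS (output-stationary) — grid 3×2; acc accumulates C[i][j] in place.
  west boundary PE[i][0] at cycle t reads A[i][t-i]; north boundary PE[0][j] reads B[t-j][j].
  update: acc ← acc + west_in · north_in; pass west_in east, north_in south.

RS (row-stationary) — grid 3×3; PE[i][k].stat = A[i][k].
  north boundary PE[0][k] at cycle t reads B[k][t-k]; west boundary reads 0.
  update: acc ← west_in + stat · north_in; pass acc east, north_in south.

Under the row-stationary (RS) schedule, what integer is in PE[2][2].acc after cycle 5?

PE[2][2].acc = 63

RS (3×3). Following PE[2][2] plus its west/north inputs:
  cycle 0: PE[1][2] → acc 0, east 0, south 0
  cycle 0: PE[2][1] → acc 0, east 0, south 0
  cycle 0: PE[2][2] → acc 0, east 0, south 0
  cycle 1: PE[1][2] → acc 0, east 0, south 0
  cycle 1: PE[2][1] → acc 0, east 0, south 0
  cycle 1: PE[2][2] → acc 0, east 0, south 0
  cycle 2: PE[1][2] → acc 0, east 0, south 0
  cycle 2: PE[2][1] → acc 0, east 0, south 0
  cycle 2: PE[2][2] → acc 0, east 0, south 0
  cycle 3: PE[1][2] → acc 54, east 54, south 2
  cycle 3: PE[2][1] → acc 57, east 57, south 6
  cycle 3: PE[2][2] → acc 0, east 0, south 0
  cycle 4: PE[1][2] → acc 64, east 64, south 3
  cycle 4: PE[2][1] → acc 60, east 60, south 9
  cycle 4: PE[2][2] → acc 59, east 59, south 2
  cycle 5: PE[1][2] → acc 0, east 0, south 0
  cycle 5: PE[2][1] → acc 0, east 0, south 0
  cycle 5: PE[2][2] → acc 63, east 63, south 3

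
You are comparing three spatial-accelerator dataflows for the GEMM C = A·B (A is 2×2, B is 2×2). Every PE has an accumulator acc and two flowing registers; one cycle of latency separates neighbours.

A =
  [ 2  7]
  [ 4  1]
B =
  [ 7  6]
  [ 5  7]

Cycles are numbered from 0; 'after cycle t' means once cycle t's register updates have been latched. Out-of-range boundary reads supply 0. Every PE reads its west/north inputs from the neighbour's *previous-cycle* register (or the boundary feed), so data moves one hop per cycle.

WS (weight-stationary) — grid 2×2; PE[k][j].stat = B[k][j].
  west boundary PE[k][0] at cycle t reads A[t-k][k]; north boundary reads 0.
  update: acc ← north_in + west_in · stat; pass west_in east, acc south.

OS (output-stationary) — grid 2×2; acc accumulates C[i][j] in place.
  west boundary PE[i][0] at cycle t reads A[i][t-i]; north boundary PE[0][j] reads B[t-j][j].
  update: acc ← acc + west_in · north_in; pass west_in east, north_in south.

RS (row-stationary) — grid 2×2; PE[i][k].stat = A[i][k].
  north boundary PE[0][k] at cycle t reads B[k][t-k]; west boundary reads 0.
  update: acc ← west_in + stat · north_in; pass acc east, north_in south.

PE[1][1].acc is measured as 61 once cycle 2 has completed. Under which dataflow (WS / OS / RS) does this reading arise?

WS [2×2] PE[1][1] across cycles:
  @0  [1,1]  acc 0  |  →0  ↓0
  @1  [1,1]  acc 0  |  →0  ↓0
  @2  [1,1]  acc 61  |  →7  ↓61
OS [2×2] PE[1][1] across cycles:
  @0  [1,1]  acc 0  |  →0  ↓0
  @1  [1,1]  acc 0  |  →0  ↓0
  @2  [1,1]  acc 24  |  →4  ↓6
RS [2×2] PE[1][1] across cycles:
  @0  [1,1]  acc 0  |  →0  ↓0
  @1  [1,1]  acc 0  |  →0  ↓0
  @2  [1,1]  acc 33  |  →33  ↓5

dataflow = WS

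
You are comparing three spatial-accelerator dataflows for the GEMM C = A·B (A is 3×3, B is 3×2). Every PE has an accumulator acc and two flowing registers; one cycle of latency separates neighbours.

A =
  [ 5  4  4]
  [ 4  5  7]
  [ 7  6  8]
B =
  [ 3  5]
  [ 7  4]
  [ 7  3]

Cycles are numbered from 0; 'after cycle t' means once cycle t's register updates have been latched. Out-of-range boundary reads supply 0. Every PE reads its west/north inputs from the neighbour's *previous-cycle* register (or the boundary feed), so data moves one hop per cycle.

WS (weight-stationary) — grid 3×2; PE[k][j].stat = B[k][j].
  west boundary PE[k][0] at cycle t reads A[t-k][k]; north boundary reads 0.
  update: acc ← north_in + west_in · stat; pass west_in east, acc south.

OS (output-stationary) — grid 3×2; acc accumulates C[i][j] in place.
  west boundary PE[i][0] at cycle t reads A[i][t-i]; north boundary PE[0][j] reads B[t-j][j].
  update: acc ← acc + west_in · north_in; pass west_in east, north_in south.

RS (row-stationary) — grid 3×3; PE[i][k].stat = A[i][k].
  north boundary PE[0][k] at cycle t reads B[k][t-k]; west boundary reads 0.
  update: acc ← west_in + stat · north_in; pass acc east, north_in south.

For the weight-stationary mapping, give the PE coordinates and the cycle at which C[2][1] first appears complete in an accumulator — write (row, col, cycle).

Under WS, C[2][1] lands at PE[2][1]:
  [0] (2,1) acc=0 (h:0 v:0)
  [1] (2,1) acc=0 (h:0 v:0)
  [2] (2,1) acc=0 (h:0 v:0)
  [3] (2,1) acc=53 (h:4 v:53)
  [4] (2,1) acc=61 (h:7 v:61)
  [5] (2,1) acc=83 (h:8 v:83)

(row, col, cycle) = (2, 1, 5)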